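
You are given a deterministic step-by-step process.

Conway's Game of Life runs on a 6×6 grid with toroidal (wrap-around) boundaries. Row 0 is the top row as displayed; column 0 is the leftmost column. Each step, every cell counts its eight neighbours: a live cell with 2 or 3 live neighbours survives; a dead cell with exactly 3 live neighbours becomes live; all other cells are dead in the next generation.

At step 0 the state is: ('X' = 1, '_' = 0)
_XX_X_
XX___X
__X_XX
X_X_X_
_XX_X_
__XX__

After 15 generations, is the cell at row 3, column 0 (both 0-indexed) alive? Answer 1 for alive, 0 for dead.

0

step 0: _XX_X_
XX___X
__X_XX
X_X_X_
_XX_X_
__XX__
step 1: ____XX
______
__X_X_
X_X_X_
____XX
____X_
step 2: ____XX
___XXX
_X___X
_X__X_
____X_
___X__
step 3: _____X
___X__
__XX_X
X___XX
___XX_
___X_X
step 4: ______
__XX__
X_XX_X
X_X___
X__X__
___X_X
step 5: __XXX_
_XXXX_
X___XX
X_X_X_
XXXXXX
____X_
step 6: _X___X
XX____
X_____
__X___
X_X___
X_____
step 7: _X___X
_X___X
X_____
______
______
X____X
step 8: _X__XX
_X___X
X_____
______
______
X____X
step 9: _X__X_
_X__XX
X_____
______
______
X___XX
step 10: _X_X__
_X__XX
X____X
______
_____X
X___XX
step 11: _XXX__
_XX_XX
X___XX
X____X
X___XX
X___XX
step 12: ______
______
___X__
_X____
_X____
__X___
step 13: ______
______
______
__X___
_XX___
______
step 14: ______
______
______
_XX___
_XX___
______
step 15: ______
______
______
_XX___
_XX___
______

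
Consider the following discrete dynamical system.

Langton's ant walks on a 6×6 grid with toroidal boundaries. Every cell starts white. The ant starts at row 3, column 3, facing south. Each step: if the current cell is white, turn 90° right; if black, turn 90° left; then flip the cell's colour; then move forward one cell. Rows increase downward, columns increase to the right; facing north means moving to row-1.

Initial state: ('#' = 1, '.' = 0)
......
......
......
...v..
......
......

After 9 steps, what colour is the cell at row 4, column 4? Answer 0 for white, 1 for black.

0) ......
......
......
...v..
......
......
1) ......
......
......
..<#..
......
......
2) ......
......
..^...
..##..
......
......
3) ......
......
..#>..
..##..
......
......
4) ......
......
..##..
..#v..
......
......
5) ......
......
..##..
..#.>.
......
......
6) ......
......
..##..
..#.#.
....v.
......
7) ......
......
..##..
..#.#.
...<#.
......
8) ......
......
..##..
..#^#.
...##.
......
9) ......
......
..##..
..##>.
...##.
......

1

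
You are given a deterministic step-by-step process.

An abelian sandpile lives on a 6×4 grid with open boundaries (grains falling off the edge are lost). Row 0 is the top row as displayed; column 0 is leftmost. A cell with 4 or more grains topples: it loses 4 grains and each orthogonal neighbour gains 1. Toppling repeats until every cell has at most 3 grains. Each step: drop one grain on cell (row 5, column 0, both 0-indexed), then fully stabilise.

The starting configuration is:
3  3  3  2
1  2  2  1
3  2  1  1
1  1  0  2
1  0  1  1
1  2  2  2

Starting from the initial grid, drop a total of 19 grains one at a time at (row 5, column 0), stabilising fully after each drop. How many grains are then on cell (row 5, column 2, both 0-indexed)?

step 0: 3  3  3  2
1  2  2  1
3  2  1  1
1  1  0  2
1  0  1  1
1  2  2  2
step 1: 3  3  3  2
1  2  2  1
3  2  1  1
1  1  0  2
1  0  1  1
2  2  2  2
step 2: 3  3  3  2
1  2  2  1
3  2  1  1
1  1  0  2
1  0  1  1
3  2  2  2
step 3: 3  3  3  2
1  2  2  1
3  2  1  1
1  1  0  2
2  0  1  1
0  3  2  2
step 4: 3  3  3  2
1  2  2  1
3  2  1  1
1  1  0  2
2  0  1  1
1  3  2  2
step 5: 3  3  3  2
1  2  2  1
3  2  1  1
1  1  0  2
2  0  1  1
2  3  2  2
step 6: 3  3  3  2
1  2  2  1
3  2  1  1
1  1  0  2
2  0  1  1
3  3  2  2
step 7: 3  3  3  2
1  2  2  1
3  2  1  1
1  1  0  2
3  1  1  1
1  0  3  2
step 8: 3  3  3  2
1  2  2  1
3  2  1  1
1  1  0  2
3  1  1  1
2  0  3  2
step 9: 3  3  3  2
1  2  2  1
3  2  1  1
1  1  0  2
3  1  1  1
3  0  3  2
step 10: 3  3  3  2
1  2  2  1
3  2  1  1
2  1  0  2
0  2  1  1
1  1  3  2
step 11: 3  3  3  2
1  2  2  1
3  2  1  1
2  1  0  2
0  2  1  1
2  1  3  2
step 12: 3  3  3  2
1  2  2  1
3  2  1  1
2  1  0  2
0  2  1  1
3  1  3  2
step 13: 3  3  3  2
1  2  2  1
3  2  1  1
2  1  0  2
1  2  1  1
0  2  3  2
step 14: 3  3  3  2
1  2  2  1
3  2  1  1
2  1  0  2
1  2  1  1
1  2  3  2
step 15: 3  3  3  2
1  2  2  1
3  2  1  1
2  1  0  2
1  2  1  1
2  2  3  2
step 16: 3  3  3  2
1  2  2  1
3  2  1  1
2  1  0  2
1  2  1  1
3  2  3  2
step 17: 3  3  3  2
1  2  2  1
3  2  1  1
2  1  0  2
2  2  1  1
0  3  3  2
step 18: 3  3  3  2
1  2  2  1
3  2  1  1
2  1  0  2
2  2  1  1
1  3  3  2
step 19: 3  3  3  2
1  2  2  1
3  2  1  1
2  1  0  2
2  2  1  1
2  3  3  2

3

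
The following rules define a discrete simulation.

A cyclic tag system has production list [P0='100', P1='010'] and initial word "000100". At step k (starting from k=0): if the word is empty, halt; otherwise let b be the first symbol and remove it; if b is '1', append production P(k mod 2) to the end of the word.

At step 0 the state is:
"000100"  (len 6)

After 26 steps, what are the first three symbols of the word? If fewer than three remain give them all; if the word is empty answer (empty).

010

[0] "000100"  (len 6)
[1] "00100"  (len 5)
[2] "0100"  (len 4)
[3] "100"  (len 3)
[4] "00010"  (len 5)
[5] "0010"  (len 4)
[6] "010"  (len 3)
[7] "10"  (len 2)
[8] "0010"  (len 4)
[9] "010"  (len 3)
[10] "10"  (len 2)
[11] "0100"  (len 4)
[12] "100"  (len 3)
[13] "00100"  (len 5)
[14] "0100"  (len 4)
[15] "100"  (len 3)
[16] "00010"  (len 5)
[17] "0010"  (len 4)
[18] "010"  (len 3)
[19] "10"  (len 2)
[20] "0010"  (len 4)
[21] "010"  (len 3)
[22] "10"  (len 2)
[23] "0100"  (len 4)
[24] "100"  (len 3)
[25] "00100"  (len 5)
[26] "0100"  (len 4)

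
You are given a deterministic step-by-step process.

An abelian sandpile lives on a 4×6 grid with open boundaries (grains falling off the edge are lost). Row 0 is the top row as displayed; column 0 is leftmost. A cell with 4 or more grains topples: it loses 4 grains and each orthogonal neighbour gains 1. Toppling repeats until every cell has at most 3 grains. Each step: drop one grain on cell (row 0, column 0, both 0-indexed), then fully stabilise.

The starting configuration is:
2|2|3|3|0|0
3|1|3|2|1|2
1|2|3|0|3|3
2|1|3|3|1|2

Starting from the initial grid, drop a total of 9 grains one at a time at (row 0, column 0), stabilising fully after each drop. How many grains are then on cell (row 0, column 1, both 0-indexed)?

k=0  2|2|3|3|0|0
3|1|3|2|1|2
1|2|3|0|3|3
2|1|3|3|1|2
k=1  3|2|3|3|0|0
3|1|3|2|1|2
1|2|3|0|3|3
2|1|3|3|1|2
k=2  1|3|3|3|0|0
0|2|3|2|1|2
2|2|3|0|3|3
2|1|3|3|1|2
k=3  2|3|3|3|0|0
0|2|3|2|1|2
2|2|3|0|3|3
2|1|3|3|1|2
k=4  3|3|3|3|0|0
0|2|3|2|1|2
2|2|3|0|3|3
2|1|3|3|1|2
k=5  1|2|2|1|1|0
2|1|3|0|2|2
3|0|2|3|3|3
2|3|1|0|2|2
k=6  2|2|2|1|1|0
2|1|3|0|2|2
3|0|2|3|3|3
2|3|1|0|2|2
k=7  3|2|2|1|1|0
2|1|3|0|2|2
3|0|2|3|3|3
2|3|1|0|2|2
k=8  0|3|2|1|1|0
3|1|3|0|2|2
3|0|2|3|3|3
2|3|1|0|2|2
k=9  1|3|2|1|1|0
3|1|3|0|2|2
3|0|2|3|3|3
2|3|1|0|2|2

3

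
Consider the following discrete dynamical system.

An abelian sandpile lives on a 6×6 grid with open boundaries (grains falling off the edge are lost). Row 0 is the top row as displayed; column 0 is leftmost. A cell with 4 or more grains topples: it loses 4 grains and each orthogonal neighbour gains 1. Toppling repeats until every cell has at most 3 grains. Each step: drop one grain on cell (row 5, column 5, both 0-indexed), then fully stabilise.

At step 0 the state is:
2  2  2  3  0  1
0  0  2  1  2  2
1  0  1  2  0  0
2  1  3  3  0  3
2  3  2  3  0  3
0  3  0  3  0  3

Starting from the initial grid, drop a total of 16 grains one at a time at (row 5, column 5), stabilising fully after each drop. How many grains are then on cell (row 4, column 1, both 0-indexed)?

0) 2  2  2  3  0  1
0  0  2  1  2  2
1  0  1  2  0  0
2  1  3  3  0  3
2  3  2  3  0  3
0  3  0  3  0  3
1) 2  2  2  3  0  1
0  0  2  1  2  2
1  0  1  2  0  1
2  1  3  3  1  0
2  3  2  3  1  1
0  3  0  3  1  1
2) 2  2  2  3  0  1
0  0  2  1  2  2
1  0  1  2  0  1
2  1  3  3  1  0
2  3  2  3  1  1
0  3  0  3  1  2
3) 2  2  2  3  0  1
0  0  2  1  2  2
1  0  1  2  0  1
2  1  3  3  1  0
2  3  2  3  1  1
0  3  0  3  1  3
4) 2  2  2  3  0  1
0  0  2  1  2  2
1  0  1  2  0  1
2  1  3  3  1  0
2  3  2  3  1  2
0  3  0  3  2  0
5) 2  2  2  3  0  1
0  0  2  1  2  2
1  0  1  2  0  1
2  1  3  3  1  0
2  3  2  3  1  2
0  3  0  3  2  1
6) 2  2  2  3  0  1
0  0  2  1  2  2
1  0  1  2  0  1
2  1  3  3  1  0
2  3  2  3  1  2
0  3  0  3  2  2
7) 2  2  2  3  0  1
0  0  2  1  2  2
1  0  1  2  0  1
2  1  3  3  1  0
2  3  2  3  1  2
0  3  0  3  2  3
8) 2  2  2  3  0  1
0  0  2  1  2  2
1  0  1  2  0  1
2  1  3  3  1  0
2  3  2  3  1  3
0  3  0  3  3  0
9) 2  2  2  3  0  1
0  0  2  1  2  2
1  0  1  2  0  1
2  1  3  3  1  0
2  3  2  3  1  3
0  3  0  3  3  1
10) 2  2  2  3  0  1
0  0  2  1  2  2
1  0  1  2  0  1
2  1  3  3  1  0
2  3  2  3  1  3
0  3  0  3  3  2
11) 2  2  2  3  0  1
0  0  2  1  2  2
1  0  1  2  0  1
2  1  3  3  1  0
2  3  2  3  1  3
0  3  0  3  3  3
12) 2  2  2  3  0  1
0  0  2  1  2  2
1  0  2  3  0  1
2  3  1  1  3  1
3  1  1  3  0  1
1  0  3  1  2  2
13) 2  2  2  3  0  1
0  0  2  1  2  2
1  0  2  3  0  1
2  3  1  1  3  1
3  1  1  3  0  1
1  0  3  1  2  3
14) 2  2  2  3  0  1
0  0  2  1  2  2
1  0  2  3  0  1
2  3  1  1  3  1
3  1  1  3  0  2
1  0  3  1  3  0
15) 2  2  2  3  0  1
0  0  2  1  2  2
1  0  2  3  0  1
2  3  1  1  3  1
3  1  1  3  0  2
1  0  3  1  3  1
16) 2  2  2  3  0  1
0  0  2  1  2  2
1  0  2  3  0  1
2  3  1  1  3  1
3  1  1  3  0  2
1  0  3  1  3  2

1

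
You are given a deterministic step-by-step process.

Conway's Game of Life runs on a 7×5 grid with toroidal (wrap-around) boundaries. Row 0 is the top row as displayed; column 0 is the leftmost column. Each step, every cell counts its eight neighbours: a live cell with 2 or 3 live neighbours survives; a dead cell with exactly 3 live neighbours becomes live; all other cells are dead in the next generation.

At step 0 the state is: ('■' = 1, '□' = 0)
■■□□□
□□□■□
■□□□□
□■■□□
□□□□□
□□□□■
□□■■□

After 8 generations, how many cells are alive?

2

step 0: ■■□□□
□□□■□
■□□□□
□■■□□
□□□□□
□□□□■
□□■■□
step 1: □■□■■
■■□□■
□■■□□
□■□□□
□□□□□
□□□■□
■■■■■
step 2: □□□□□
□□□□■
□□■□□
□■■□□
□□□□□
■■□■□
□■□□□
step 3: □□□□□
□□□□□
□■■■□
□■■□□
■□□□□
■■■□□
■■■□□
step 4: □■□□□
□□■□□
□■□■□
■□□■□
■□□□□
□□■□■
■□■□□
step 5: □■■□□
□■■□□
□■□■■
■■■□□
■■□■□
■□□■■
■□■■□
step 6: ■□□□□
□□□□□
□□□■■
□□□□□
□□□■□
□□□□□
■□□□□
step 7: □□□□□
□□□□■
□□□□□
□□□■■
□□□□□
□□□□□
□□□□□
step 8: □□□□□
□□□□□
□□□■■
□□□□□
□□□□□
□□□□□
□□□□□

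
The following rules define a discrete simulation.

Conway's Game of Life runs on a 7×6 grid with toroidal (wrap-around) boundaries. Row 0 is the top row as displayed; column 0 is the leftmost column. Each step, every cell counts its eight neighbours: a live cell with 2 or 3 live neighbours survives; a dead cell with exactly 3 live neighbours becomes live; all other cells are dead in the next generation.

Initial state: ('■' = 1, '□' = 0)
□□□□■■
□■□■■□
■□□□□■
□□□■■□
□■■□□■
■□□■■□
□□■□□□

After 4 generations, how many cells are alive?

[0] □□□□■■
□■□■■□
■□□□□■
□□□■■□
□■■□□■
■□□■■□
□□■□□□
[1] □□■□■■
□□□■□□
■□■□□■
□■■■■□
■■■□□■
■□□■■■
□□□□□□
[2] □□□■■□
■■■■□□
■□□□□■
□□□□■□
□□□□□□
□□■■■□
■□□□□□
[3] ■□□■■■
■■■■□□
■□■■■■
□□□□□■
□□□□■□
□□□■□□
□□■□□■
[4] □□□□□□
□□□□□□
□□□□□□
■□□□□□
□□□□■□
□□□■■□
■□■□□■

7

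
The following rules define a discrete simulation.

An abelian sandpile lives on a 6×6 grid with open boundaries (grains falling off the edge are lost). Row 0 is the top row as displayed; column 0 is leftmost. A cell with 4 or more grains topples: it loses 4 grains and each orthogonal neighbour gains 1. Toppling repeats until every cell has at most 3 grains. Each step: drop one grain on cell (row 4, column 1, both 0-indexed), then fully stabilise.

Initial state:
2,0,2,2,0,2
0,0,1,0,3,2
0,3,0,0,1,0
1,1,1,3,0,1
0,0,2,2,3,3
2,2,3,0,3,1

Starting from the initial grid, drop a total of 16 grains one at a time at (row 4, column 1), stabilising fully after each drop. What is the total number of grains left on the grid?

[0] 2,0,2,2,0,2
0,0,1,0,3,2
0,3,0,0,1,0
1,1,1,3,0,1
0,0,2,2,3,3
2,2,3,0,3,1
[1] 2,0,2,2,0,2
0,0,1,0,3,2
0,3,0,0,1,0
1,1,1,3,0,1
0,1,2,2,3,3
2,2,3,0,3,1
[2] 2,0,2,2,0,2
0,0,1,0,3,2
0,3,0,0,1,0
1,1,1,3,0,1
0,2,2,2,3,3
2,2,3,0,3,1
[3] 2,0,2,2,0,2
0,0,1,0,3,2
0,3,0,0,1,0
1,1,1,3,0,1
0,3,2,2,3,3
2,2,3,0,3,1
[4] 2,0,2,2,0,2
0,0,1,0,3,2
0,3,0,0,1,0
1,2,1,3,0,1
1,0,3,2,3,3
2,3,3,0,3,1
[5] 2,0,2,2,0,2
0,0,1,0,3,2
0,3,0,0,1,0
1,2,1,3,0,1
1,1,3,2,3,3
2,3,3,0,3,1
[6] 2,0,2,2,0,2
0,0,1,0,3,2
0,3,0,0,1,0
1,2,1,3,0,1
1,2,3,2,3,3
2,3,3,0,3,1
[7] 2,0,2,2,0,2
0,0,1,0,3,2
0,3,0,0,1,0
1,2,1,3,0,1
1,3,3,2,3,3
2,3,3,0,3,1
[8] 2,0,2,2,0,2
0,0,1,0,3,2
0,3,0,0,1,0
1,3,2,3,0,1
2,2,1,3,3,3
3,1,1,1,3,1
[9] 2,0,2,2,0,2
0,0,1,0,3,2
0,3,0,0,1,0
1,3,2,3,0,1
2,3,1,3,3,3
3,1,1,1,3,1
[10] 2,0,2,2,0,2
0,1,1,0,3,2
1,0,1,0,1,0
2,1,3,3,0,1
3,1,2,3,3,3
3,2,1,1,3,1
[11] 2,0,2,2,0,2
0,1,1,0,3,2
1,0,1,0,1,0
2,1,3,3,0,1
3,2,2,3,3,3
3,2,1,1,3,1
[12] 2,0,2,2,0,2
0,1,1,0,3,2
1,0,1,0,1,0
2,1,3,3,0,1
3,3,2,3,3,3
3,2,1,1,3,1
[13] 2,0,2,2,0,2
0,1,1,0,3,2
1,0,1,0,1,0
3,2,3,3,0,1
1,2,3,3,3,3
1,0,2,1,3,1
[14] 2,0,2,2,0,2
0,1,1,0,3,2
1,0,1,0,1,0
3,2,3,3,0,1
1,3,3,3,3,3
1,0,2,1,3,1
[15] 2,0,2,2,0,2
0,1,1,0,3,2
2,1,2,1,1,0
0,1,2,1,2,2
3,2,2,2,2,0
1,1,3,3,0,3
[16] 2,0,2,2,0,2
0,1,1,0,3,2
2,1,2,1,1,0
0,1,2,1,2,2
3,3,2,2,2,0
1,1,3,3,0,3

53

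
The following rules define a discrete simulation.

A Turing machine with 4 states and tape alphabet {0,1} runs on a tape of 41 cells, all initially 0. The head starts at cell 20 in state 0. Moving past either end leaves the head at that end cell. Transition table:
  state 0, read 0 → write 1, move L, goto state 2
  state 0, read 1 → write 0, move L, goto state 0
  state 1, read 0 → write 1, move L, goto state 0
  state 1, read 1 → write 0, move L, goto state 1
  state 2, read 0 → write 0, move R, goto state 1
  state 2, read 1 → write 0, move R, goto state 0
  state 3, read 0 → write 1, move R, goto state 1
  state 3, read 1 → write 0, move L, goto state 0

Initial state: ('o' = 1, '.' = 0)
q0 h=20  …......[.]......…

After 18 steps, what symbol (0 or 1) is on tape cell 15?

0) q0 h=20  …......[.]......…
1) q2 h=19  …......[.]o.....…
2) q1 h=20  …......[o]......…
3) q1 h=19  …......[.]......…
4) q0 h=18  …......[.]o.....…
5) q2 h=17  …......[.]oo....…
6) q1 h=18  …......[o]o.....…
7) q1 h=17  …......[.].o....…
8) q0 h=16  …......[.]o.o...…
9) q2 h=15  …......[.]oo.o..…
10) q1 h=16  …......[o]o.o...…
11) q1 h=15  …......[.].o.o..…
12) q0 h=14  …......[.]o.o.o.…
13) q2 h=13  …......[.]oo.o.o…
14) q1 h=14  …......[o]o.o.o.…
15) q1 h=13  …......[.].o.o.o…
16) q0 h=12  …......[.]o.o.o.…
17) q2 h=11  …......[.]oo.o.o…
18) q1 h=12  …......[o]o.o.o.…

1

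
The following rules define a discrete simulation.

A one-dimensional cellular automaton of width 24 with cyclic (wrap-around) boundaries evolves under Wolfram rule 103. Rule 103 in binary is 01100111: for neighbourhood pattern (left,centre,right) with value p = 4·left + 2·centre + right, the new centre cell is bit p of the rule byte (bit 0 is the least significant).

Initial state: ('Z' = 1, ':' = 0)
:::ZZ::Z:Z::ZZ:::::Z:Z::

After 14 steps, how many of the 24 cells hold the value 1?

13

[0] :::ZZ::Z:Z::ZZ:::::Z:Z::
[1] ZZZ:Z:ZZZZ:Z:Z:ZZZZZZZ:Z
[2] ::ZZZZ:::ZZZZZZ::::::ZZ:
[3] ZZ:::Z:ZZ:::::Z:ZZZZZ:Z:
[4] :Z:ZZZZ:Z:ZZZZZZ::::ZZZZ
[5] ZZZ:::ZZZZ:::::Z:ZZZ:::Z
[6] ::Z:ZZ:::Z:ZZZZZZ::Z:ZZ:
[7] ZZZZ:Z:ZZZZ:::::Z:ZZZ:Z:
[8] :::ZZZZ:::Z:ZZZZZZ::ZZZZ
[9] :ZZ:::Z:ZZZZ:::::Z:Z:::Z
[10] Z:Z:ZZZZ:::Z:ZZZZZZZ:ZZZ
[11] ZZZZ:::Z:ZZZZ::::::ZZ:::
[12] :::Z:ZZZZ:::Z:ZZZZZ:Z:ZZ
[13] :ZZZZ:::Z:ZZZZ::::ZZZZ:Z
[14] Z:::Z:ZZZZ:::Z:ZZZ:::ZZZ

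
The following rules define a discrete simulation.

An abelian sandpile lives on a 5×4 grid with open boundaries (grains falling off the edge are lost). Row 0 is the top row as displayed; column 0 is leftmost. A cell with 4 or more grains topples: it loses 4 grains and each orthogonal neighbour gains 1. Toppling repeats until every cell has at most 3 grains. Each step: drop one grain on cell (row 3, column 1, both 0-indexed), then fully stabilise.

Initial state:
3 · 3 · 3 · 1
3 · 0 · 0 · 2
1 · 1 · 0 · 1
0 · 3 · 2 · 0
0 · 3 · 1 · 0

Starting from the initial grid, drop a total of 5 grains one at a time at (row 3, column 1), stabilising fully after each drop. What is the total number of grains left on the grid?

k=0  3 · 3 · 3 · 1
3 · 0 · 0 · 2
1 · 1 · 0 · 1
0 · 3 · 2 · 0
0 · 3 · 1 · 0
k=1  3 · 3 · 3 · 1
3 · 0 · 0 · 2
1 · 2 · 0 · 1
1 · 1 · 3 · 0
1 · 0 · 2 · 0
k=2  3 · 3 · 3 · 1
3 · 0 · 0 · 2
1 · 2 · 0 · 1
1 · 2 · 3 · 0
1 · 0 · 2 · 0
k=3  3 · 3 · 3 · 1
3 · 0 · 0 · 2
1 · 2 · 0 · 1
1 · 3 · 3 · 0
1 · 0 · 2 · 0
k=4  3 · 3 · 3 · 1
3 · 0 · 0 · 2
1 · 3 · 1 · 1
2 · 1 · 0 · 1
1 · 1 · 3 · 0
k=5  3 · 3 · 3 · 1
3 · 0 · 0 · 2
1 · 3 · 1 · 1
2 · 2 · 0 · 1
1 · 1 · 3 · 0

31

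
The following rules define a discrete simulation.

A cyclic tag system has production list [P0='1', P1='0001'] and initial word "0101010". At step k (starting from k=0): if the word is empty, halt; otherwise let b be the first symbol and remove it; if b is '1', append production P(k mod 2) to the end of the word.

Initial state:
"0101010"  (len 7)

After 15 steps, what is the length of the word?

t=0: "0101010"  (len 7)
t=1: "101010"  (len 6)
t=2: "010100001"  (len 9)
t=3: "10100001"  (len 8)
t=4: "01000010001"  (len 11)
t=5: "1000010001"  (len 10)
t=6: "0000100010001"  (len 13)
t=7: "000100010001"  (len 12)
t=8: "00100010001"  (len 11)
t=9: "0100010001"  (len 10)
t=10: "100010001"  (len 9)
t=11: "000100011"  (len 9)
t=12: "00100011"  (len 8)
t=13: "0100011"  (len 7)
t=14: "100011"  (len 6)
t=15: "000111"  (len 6)

6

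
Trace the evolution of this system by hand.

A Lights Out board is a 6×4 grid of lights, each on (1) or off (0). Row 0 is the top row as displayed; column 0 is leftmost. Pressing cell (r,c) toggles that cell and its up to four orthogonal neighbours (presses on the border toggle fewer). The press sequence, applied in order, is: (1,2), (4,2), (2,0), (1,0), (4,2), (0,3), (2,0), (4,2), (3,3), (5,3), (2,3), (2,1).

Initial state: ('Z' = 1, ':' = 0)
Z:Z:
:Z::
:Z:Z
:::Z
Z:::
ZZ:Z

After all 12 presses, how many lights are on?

15

0) Z:Z:
:Z::
:Z:Z
:::Z
Z:::
ZZ:Z
1) Z:::
::ZZ
:ZZZ
:::Z
Z:::
ZZ:Z
2) Z:::
::ZZ
:ZZZ
::ZZ
ZZZZ
ZZZZ
3) Z:::
Z:ZZ
Z:ZZ
Z:ZZ
ZZZZ
ZZZZ
4) ::::
:ZZZ
::ZZ
Z:ZZ
ZZZZ
ZZZZ
5) ::::
:ZZZ
::ZZ
Z::Z
Z:::
ZZ:Z
6) ::ZZ
:ZZ:
::ZZ
Z::Z
Z:::
ZZ:Z
7) ::ZZ
ZZZ:
ZZZZ
:::Z
Z:::
ZZ:Z
8) ::ZZ
ZZZ:
ZZZZ
::ZZ
ZZZZ
ZZZZ
9) ::ZZ
ZZZ:
ZZZ:
::::
ZZZ:
ZZZZ
10) ::ZZ
ZZZ:
ZZZ:
::::
ZZZZ
ZZ::
11) ::ZZ
ZZZZ
ZZ:Z
:::Z
ZZZZ
ZZ::
12) ::ZZ
Z:ZZ
::ZZ
:Z:Z
ZZZZ
ZZ::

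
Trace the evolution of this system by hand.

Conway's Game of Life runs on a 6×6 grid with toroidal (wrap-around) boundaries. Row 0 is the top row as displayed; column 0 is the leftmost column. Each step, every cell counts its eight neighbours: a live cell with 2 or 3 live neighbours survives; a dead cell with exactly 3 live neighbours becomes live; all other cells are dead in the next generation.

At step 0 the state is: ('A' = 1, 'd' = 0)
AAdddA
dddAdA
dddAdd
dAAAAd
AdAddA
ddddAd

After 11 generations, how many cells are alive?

11

k=0  AAdddA
dddAdA
dddAdd
dAAAAd
AdAddA
ddddAd
k=1  AddddA
ddAddA
dddddd
AAddAA
AdAddA
ddddAd
k=2  AdddAA
AddddA
dAddAd
dAddAd
dddAdd
dAddAd
k=3  dAddAd
dAdddd
dAddAd
ddAAAd
ddAAAd
AddAAd
k=4  AAAAAA
AAAddd
dAddAd
dAdddA
dAdddd
dAdddd
k=5  dddAAA
dddddd
dddddA
dAAddd
dAAddd
dddAAA
k=6  dddAdA
dddddA
dddddd
AAAddd
AAddAd
AddddA
k=7  dddddA
ddddAd
AAdddd
AdAddA
ddAddd
dAdddd
k=8  dddddd
AddddA
AAdddd
AdAddA
AdAddd
dddddd
k=9  dddddd
AAdddA
dddddd
ddAddA
AddddA
dddddd
k=10  Addddd
Addddd
dAdddA
AddddA
AddddA
dddddd
k=11  dddddd
AAdddA
dAdddA
dAddAd
AddddA
AddddA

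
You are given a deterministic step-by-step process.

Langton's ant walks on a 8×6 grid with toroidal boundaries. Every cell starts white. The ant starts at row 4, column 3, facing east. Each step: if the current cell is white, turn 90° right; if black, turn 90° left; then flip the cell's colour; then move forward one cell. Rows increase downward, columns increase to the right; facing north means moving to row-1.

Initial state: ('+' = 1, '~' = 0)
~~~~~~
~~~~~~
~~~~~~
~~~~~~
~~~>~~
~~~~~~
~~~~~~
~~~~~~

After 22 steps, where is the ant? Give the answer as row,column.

[0] ~~~~~~
~~~~~~
~~~~~~
~~~~~~
~~~>~~
~~~~~~
~~~~~~
~~~~~~
[1] ~~~~~~
~~~~~~
~~~~~~
~~~~~~
~~~+~~
~~~v~~
~~~~~~
~~~~~~
[2] ~~~~~~
~~~~~~
~~~~~~
~~~~~~
~~~+~~
~~<+~~
~~~~~~
~~~~~~
[3] ~~~~~~
~~~~~~
~~~~~~
~~~~~~
~~^+~~
~~++~~
~~~~~~
~~~~~~
[4] ~~~~~~
~~~~~~
~~~~~~
~~~~~~
~~+>~~
~~++~~
~~~~~~
~~~~~~
[5] ~~~~~~
~~~~~~
~~~~~~
~~~^~~
~~+~~~
~~++~~
~~~~~~
~~~~~~
[6] ~~~~~~
~~~~~~
~~~~~~
~~~+>~
~~+~~~
~~++~~
~~~~~~
~~~~~~
[7] ~~~~~~
~~~~~~
~~~~~~
~~~++~
~~+~v~
~~++~~
~~~~~~
~~~~~~
[8] ~~~~~~
~~~~~~
~~~~~~
~~~++~
~~+<+~
~~++~~
~~~~~~
~~~~~~
[9] ~~~~~~
~~~~~~
~~~~~~
~~~^+~
~~+++~
~~++~~
~~~~~~
~~~~~~
[10] ~~~~~~
~~~~~~
~~~~~~
~~<~+~
~~+++~
~~++~~
~~~~~~
~~~~~~
[11] ~~~~~~
~~~~~~
~~^~~~
~~+~+~
~~+++~
~~++~~
~~~~~~
~~~~~~
[12] ~~~~~~
~~~~~~
~~+>~~
~~+~+~
~~+++~
~~++~~
~~~~~~
~~~~~~
[13] ~~~~~~
~~~~~~
~~++~~
~~+v+~
~~+++~
~~++~~
~~~~~~
~~~~~~
[14] ~~~~~~
~~~~~~
~~++~~
~~<++~
~~+++~
~~++~~
~~~~~~
~~~~~~
[15] ~~~~~~
~~~~~~
~~++~~
~~~++~
~~v++~
~~++~~
~~~~~~
~~~~~~
[16] ~~~~~~
~~~~~~
~~++~~
~~~++~
~~~>+~
~~++~~
~~~~~~
~~~~~~
[17] ~~~~~~
~~~~~~
~~++~~
~~~^+~
~~~~+~
~~++~~
~~~~~~
~~~~~~
[18] ~~~~~~
~~~~~~
~~++~~
~~<~+~
~~~~+~
~~++~~
~~~~~~
~~~~~~
[19] ~~~~~~
~~~~~~
~~^+~~
~~+~+~
~~~~+~
~~++~~
~~~~~~
~~~~~~
[20] ~~~~~~
~~~~~~
~<~+~~
~~+~+~
~~~~+~
~~++~~
~~~~~~
~~~~~~
[21] ~~~~~~
~^~~~~
~+~+~~
~~+~+~
~~~~+~
~~++~~
~~~~~~
~~~~~~
[22] ~~~~~~
~+>~~~
~+~+~~
~~+~+~
~~~~+~
~~++~~
~~~~~~
~~~~~~

1,2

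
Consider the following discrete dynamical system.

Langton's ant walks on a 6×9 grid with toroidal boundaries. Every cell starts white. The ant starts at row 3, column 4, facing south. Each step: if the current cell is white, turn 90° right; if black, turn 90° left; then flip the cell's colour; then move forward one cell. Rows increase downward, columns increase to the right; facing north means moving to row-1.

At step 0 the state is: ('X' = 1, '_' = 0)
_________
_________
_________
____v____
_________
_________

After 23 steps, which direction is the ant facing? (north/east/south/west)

west

t=0: _________
_________
_________
____v____
_________
_________
t=1: _________
_________
_________
___<X____
_________
_________
t=2: _________
_________
___^_____
___XX____
_________
_________
t=3: _________
_________
___X>____
___XX____
_________
_________
t=4: _________
_________
___XX____
___Xv____
_________
_________
t=5: _________
_________
___XX____
___X_>___
_________
_________
t=6: _________
_________
___XX____
___X_X___
_____v___
_________
t=7: _________
_________
___XX____
___X_X___
____<X___
_________
t=8: _________
_________
___XX____
___X^X___
____XX___
_________
t=9: _________
_________
___XX____
___XX>___
____XX___
_________
t=10: _________
_________
___XX^___
___XX____
____XX___
_________
t=11: _________
_________
___XXX>__
___XX____
____XX___
_________
t=12: _________
_________
___XXXX__
___XX_v__
____XX___
_________
t=13: _________
_________
___XXXX__
___XX<X__
____XX___
_________
t=14: _________
_________
___XX^X__
___XXXX__
____XX___
_________
t=15: _________
_________
___X<_X__
___XXXX__
____XX___
_________
t=16: _________
_________
___X__X__
___XvXX__
____XX___
_________
t=17: _________
_________
___X__X__
___X_>X__
____XX___
_________
t=18: _________
_________
___X_^X__
___X__X__
____XX___
_________
t=19: _________
_________
___X_X>__
___X__X__
____XX___
_________
t=20: _________
______^__
___X_X___
___X__X__
____XX___
_________
t=21: _________
______X>_
___X_X___
___X__X__
____XX___
_________
t=22: _________
______XX_
___X_X_v_
___X__X__
____XX___
_________
t=23: _________
______XX_
___X_X<X_
___X__X__
____XX___
_________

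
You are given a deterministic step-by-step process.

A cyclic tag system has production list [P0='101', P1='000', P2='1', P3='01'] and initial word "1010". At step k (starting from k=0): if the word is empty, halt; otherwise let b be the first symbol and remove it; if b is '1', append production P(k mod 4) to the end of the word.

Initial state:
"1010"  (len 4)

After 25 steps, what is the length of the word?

k=0  "1010"  (len 4)
k=1  "010101"  (len 6)
k=2  "10101"  (len 5)
k=3  "01011"  (len 5)
k=4  "1011"  (len 4)
k=5  "011101"  (len 6)
k=6  "11101"  (len 5)
k=7  "11011"  (len 5)
k=8  "101101"  (len 6)
k=9  "01101101"  (len 8)
k=10  "1101101"  (len 7)
k=11  "1011011"  (len 7)
k=12  "01101101"  (len 8)
k=13  "1101101"  (len 7)
k=14  "101101000"  (len 9)
k=15  "011010001"  (len 9)
k=16  "11010001"  (len 8)
k=17  "1010001101"  (len 10)
k=18  "010001101000"  (len 12)
k=19  "10001101000"  (len 11)
k=20  "000110100001"  (len 12)
k=21  "00110100001"  (len 11)
k=22  "0110100001"  (len 10)
k=23  "110100001"  (len 9)
k=24  "1010000101"  (len 10)
k=25  "010000101101"  (len 12)

12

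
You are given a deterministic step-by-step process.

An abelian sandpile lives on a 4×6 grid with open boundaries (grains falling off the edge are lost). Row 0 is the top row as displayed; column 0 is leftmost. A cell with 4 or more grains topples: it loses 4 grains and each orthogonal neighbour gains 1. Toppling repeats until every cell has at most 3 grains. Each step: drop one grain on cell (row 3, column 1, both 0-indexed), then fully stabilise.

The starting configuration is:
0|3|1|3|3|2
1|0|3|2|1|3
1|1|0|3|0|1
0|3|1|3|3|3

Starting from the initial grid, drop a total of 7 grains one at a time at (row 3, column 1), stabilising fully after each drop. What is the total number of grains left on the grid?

46

k=0  0|3|1|3|3|2
1|0|3|2|1|3
1|1|0|3|0|1
0|3|1|3|3|3
k=1  0|3|1|3|3|2
1|0|3|2|1|3
1|2|0|3|0|1
1|0|2|3|3|3
k=2  0|3|1|3|3|2
1|0|3|2|1|3
1|2|0|3|0|1
1|1|2|3|3|3
k=3  0|3|1|3|3|2
1|0|3|2|1|3
1|2|0|3|0|1
1|2|2|3|3|3
k=4  0|3|1|3|3|2
1|0|3|2|1|3
1|2|0|3|0|1
1|3|2|3|3|3
k=5  0|3|1|3|3|2
1|0|3|2|1|3
1|3|0|3|0|1
2|0|3|3|3|3
k=6  0|3|1|3|3|2
1|0|3|2|1|3
1|3|0|3|0|1
2|1|3|3|3|3
k=7  0|3|1|3|3|2
1|0|3|2|1|3
1|3|0|3|0|1
2|2|3|3|3|3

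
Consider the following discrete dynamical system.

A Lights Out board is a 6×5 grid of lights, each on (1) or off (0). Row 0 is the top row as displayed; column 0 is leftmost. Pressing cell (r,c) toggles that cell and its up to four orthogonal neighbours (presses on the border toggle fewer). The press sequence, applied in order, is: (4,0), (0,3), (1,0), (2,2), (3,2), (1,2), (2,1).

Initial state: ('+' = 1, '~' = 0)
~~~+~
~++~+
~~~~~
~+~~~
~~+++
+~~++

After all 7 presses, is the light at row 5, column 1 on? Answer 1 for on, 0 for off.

[0] ~~~+~
~++~+
~~~~~
~+~~~
~~+++
+~~++
[1] ~~~+~
~++~+
~~~~~
++~~~
+++++
~~~++
[2] ~~+~+
~++++
~~~~~
++~~~
+++++
~~~++
[3] +~+~+
+~+++
+~~~~
++~~~
+++++
~~~++
[4] +~+~+
+~~++
++++~
+++~~
+++++
~~~++
[5] +~+~+
+~~++
++~+~
+~~+~
++~++
~~~++
[6] +~~~+
+++~+
++++~
+~~+~
++~++
~~~++
[7] +~~~+
+~+~+
~~~+~
++~+~
++~++
~~~++

0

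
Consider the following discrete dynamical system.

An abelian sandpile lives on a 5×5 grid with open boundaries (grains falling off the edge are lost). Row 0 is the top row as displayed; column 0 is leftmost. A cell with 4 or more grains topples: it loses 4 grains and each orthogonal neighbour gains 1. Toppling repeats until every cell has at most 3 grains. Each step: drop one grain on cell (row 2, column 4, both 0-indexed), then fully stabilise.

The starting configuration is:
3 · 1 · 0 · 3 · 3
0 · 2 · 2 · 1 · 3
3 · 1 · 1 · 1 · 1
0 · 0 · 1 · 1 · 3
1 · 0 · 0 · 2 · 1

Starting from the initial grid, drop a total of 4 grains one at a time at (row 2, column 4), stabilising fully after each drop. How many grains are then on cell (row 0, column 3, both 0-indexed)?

0

step 0: 3 · 1 · 0 · 3 · 3
0 · 2 · 2 · 1 · 3
3 · 1 · 1 · 1 · 1
0 · 0 · 1 · 1 · 3
1 · 0 · 0 · 2 · 1
step 1: 3 · 1 · 0 · 3 · 3
0 · 2 · 2 · 1 · 3
3 · 1 · 1 · 1 · 2
0 · 0 · 1 · 1 · 3
1 · 0 · 0 · 2 · 1
step 2: 3 · 1 · 0 · 3 · 3
0 · 2 · 2 · 1 · 3
3 · 1 · 1 · 1 · 3
0 · 0 · 1 · 1 · 3
1 · 0 · 0 · 2 · 1
step 3: 3 · 1 · 1 · 0 · 1
0 · 2 · 2 · 3 · 1
3 · 1 · 1 · 2 · 2
0 · 0 · 1 · 2 · 0
1 · 0 · 0 · 2 · 2
step 4: 3 · 1 · 1 · 0 · 1
0 · 2 · 2 · 3 · 1
3 · 1 · 1 · 2 · 3
0 · 0 · 1 · 2 · 0
1 · 0 · 0 · 2 · 2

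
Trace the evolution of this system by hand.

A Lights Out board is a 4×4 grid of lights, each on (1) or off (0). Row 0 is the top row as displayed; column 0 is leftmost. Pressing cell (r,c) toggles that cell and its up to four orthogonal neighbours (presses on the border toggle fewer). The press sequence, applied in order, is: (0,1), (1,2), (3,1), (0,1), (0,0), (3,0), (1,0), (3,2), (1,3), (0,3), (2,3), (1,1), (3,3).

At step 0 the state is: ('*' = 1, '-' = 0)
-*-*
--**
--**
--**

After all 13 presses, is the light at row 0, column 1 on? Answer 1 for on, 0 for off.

k=0  -*-*
--**
--**
--**
k=1  *-**
-***
--**
--**
k=2  *--*
----
---*
--**
k=3  *--*
----
-*-*
**-*
k=4  -***
-*--
-*-*
**-*
k=5  *-**
**--
-*-*
**-*
k=6  *-**
**--
**-*
---*
k=7  --**
----
-*-*
---*
k=8  --**
----
-***
-**-
k=9  --*-
--**
-**-
-**-
k=10  ---*
--*-
-**-
-**-
k=11  ---*
--**
-*-*
-***
k=12  -*-*
**-*
---*
-***
k=13  -*-*
**-*
----
-*--

1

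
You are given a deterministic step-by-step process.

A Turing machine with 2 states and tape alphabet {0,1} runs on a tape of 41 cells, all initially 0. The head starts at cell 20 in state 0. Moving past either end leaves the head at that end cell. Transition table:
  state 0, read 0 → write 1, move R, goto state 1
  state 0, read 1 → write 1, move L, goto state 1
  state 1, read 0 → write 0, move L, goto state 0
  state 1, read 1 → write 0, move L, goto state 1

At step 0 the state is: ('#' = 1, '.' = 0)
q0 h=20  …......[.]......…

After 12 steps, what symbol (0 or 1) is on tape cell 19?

k=0  q0 h=20  …......[.]......…
k=1  q1 h=21  ….....#[.]......…
k=2  q0 h=20  …......[#]......…
k=3  q1 h=19  …......[.]#.....…
k=4  q0 h=18  …......[.].#....…
k=5  q1 h=19  ….....#[.]#.....…
k=6  q0 h=18  …......[#].#....…
k=7  q1 h=17  …......[.]#.#...…
k=8  q0 h=16  …......[.].#.#..…
k=9  q1 h=17  ….....#[.]#.#...…
k=10  q0 h=16  …......[#].#.#..…
k=11  q1 h=15  …......[.]#.#.#.…
k=12  q0 h=14  …......[.].#.#.#…

0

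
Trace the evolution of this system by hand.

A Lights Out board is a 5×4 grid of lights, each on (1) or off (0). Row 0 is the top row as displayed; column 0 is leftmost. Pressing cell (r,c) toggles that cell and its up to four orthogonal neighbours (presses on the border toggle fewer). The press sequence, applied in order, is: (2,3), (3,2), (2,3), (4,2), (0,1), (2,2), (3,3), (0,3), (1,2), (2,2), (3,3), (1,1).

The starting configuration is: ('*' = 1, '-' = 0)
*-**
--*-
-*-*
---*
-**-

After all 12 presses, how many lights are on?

7

t=0: *-**
--*-
-*-*
---*
-**-
t=1: *-**
--**
-**-
----
-**-
t=2: *-**
--**
-*--
-***
-*--
t=3: *-**
--*-
-***
-**-
-*--
t=4: *-**
--*-
-***
-*--
--**
t=5: -*-*
-**-
-***
-*--
--**
t=6: -*-*
-*--
----
-**-
--**
t=7: -*-*
-*--
---*
-*-*
--*-
t=8: -**-
-*-*
---*
-*-*
--*-
t=9: -*--
--*-
--**
-*-*
--*-
t=10: -*--
----
-*--
-***
--*-
t=11: -*--
----
-*-*
-*--
--**
t=12: ----
***-
---*
-*--
--**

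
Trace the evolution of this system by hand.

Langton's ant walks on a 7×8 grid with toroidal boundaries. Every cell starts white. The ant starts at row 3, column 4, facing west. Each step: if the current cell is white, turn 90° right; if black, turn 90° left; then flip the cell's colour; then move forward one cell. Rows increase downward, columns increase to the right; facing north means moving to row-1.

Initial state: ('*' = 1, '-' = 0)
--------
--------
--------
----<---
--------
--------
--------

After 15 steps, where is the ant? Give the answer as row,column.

3,5

t=0: --------
--------
--------
----<---
--------
--------
--------
t=1: --------
--------
----^---
----*---
--------
--------
--------
t=2: --------
--------
----*>--
----*---
--------
--------
--------
t=3: --------
--------
----**--
----*v--
--------
--------
--------
t=4: --------
--------
----**--
----<*--
--------
--------
--------
t=5: --------
--------
----**--
-----*--
----v---
--------
--------
t=6: --------
--------
----**--
-----*--
---<*---
--------
--------
t=7: --------
--------
----**--
---^-*--
---**---
--------
--------
t=8: --------
--------
----**--
---*>*--
---**---
--------
--------
t=9: --------
--------
----**--
---***--
---*v---
--------
--------
t=10: --------
--------
----**--
---***--
---*->--
--------
--------
t=11: --------
--------
----**--
---***--
---*-*--
-----v--
--------
t=12: --------
--------
----**--
---***--
---*-*--
----<*--
--------
t=13: --------
--------
----**--
---***--
---*^*--
----**--
--------
t=14: --------
--------
----**--
---***--
---**>--
----**--
--------
t=15: --------
--------
----**--
---**^--
---**---
----**--
--------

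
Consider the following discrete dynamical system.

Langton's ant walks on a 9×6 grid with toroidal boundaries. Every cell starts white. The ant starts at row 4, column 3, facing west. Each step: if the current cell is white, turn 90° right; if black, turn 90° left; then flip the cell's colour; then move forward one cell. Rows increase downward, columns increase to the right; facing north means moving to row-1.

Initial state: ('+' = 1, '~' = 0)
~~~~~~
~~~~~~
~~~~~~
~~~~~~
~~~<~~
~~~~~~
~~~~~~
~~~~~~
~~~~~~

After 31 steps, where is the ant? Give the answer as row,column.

t=0: ~~~~~~
~~~~~~
~~~~~~
~~~~~~
~~~<~~
~~~~~~
~~~~~~
~~~~~~
~~~~~~
t=1: ~~~~~~
~~~~~~
~~~~~~
~~~^~~
~~~+~~
~~~~~~
~~~~~~
~~~~~~
~~~~~~
t=2: ~~~~~~
~~~~~~
~~~~~~
~~~+>~
~~~+~~
~~~~~~
~~~~~~
~~~~~~
~~~~~~
t=3: ~~~~~~
~~~~~~
~~~~~~
~~~++~
~~~+v~
~~~~~~
~~~~~~
~~~~~~
~~~~~~
t=4: ~~~~~~
~~~~~~
~~~~~~
~~~++~
~~~<+~
~~~~~~
~~~~~~
~~~~~~
~~~~~~
t=5: ~~~~~~
~~~~~~
~~~~~~
~~~++~
~~~~+~
~~~v~~
~~~~~~
~~~~~~
~~~~~~
t=6: ~~~~~~
~~~~~~
~~~~~~
~~~++~
~~~~+~
~~<+~~
~~~~~~
~~~~~~
~~~~~~
t=7: ~~~~~~
~~~~~~
~~~~~~
~~~++~
~~^~+~
~~++~~
~~~~~~
~~~~~~
~~~~~~
t=8: ~~~~~~
~~~~~~
~~~~~~
~~~++~
~~+>+~
~~++~~
~~~~~~
~~~~~~
~~~~~~
t=9: ~~~~~~
~~~~~~
~~~~~~
~~~++~
~~+++~
~~+v~~
~~~~~~
~~~~~~
~~~~~~
t=10: ~~~~~~
~~~~~~
~~~~~~
~~~++~
~~+++~
~~+~>~
~~~~~~
~~~~~~
~~~~~~
t=11: ~~~~~~
~~~~~~
~~~~~~
~~~++~
~~+++~
~~+~+~
~~~~v~
~~~~~~
~~~~~~
t=12: ~~~~~~
~~~~~~
~~~~~~
~~~++~
~~+++~
~~+~+~
~~~<+~
~~~~~~
~~~~~~
t=13: ~~~~~~
~~~~~~
~~~~~~
~~~++~
~~+++~
~~+^+~
~~~++~
~~~~~~
~~~~~~
t=14: ~~~~~~
~~~~~~
~~~~~~
~~~++~
~~+++~
~~++>~
~~~++~
~~~~~~
~~~~~~
t=15: ~~~~~~
~~~~~~
~~~~~~
~~~++~
~~++^~
~~++~~
~~~++~
~~~~~~
~~~~~~
t=16: ~~~~~~
~~~~~~
~~~~~~
~~~++~
~~+<~~
~~++~~
~~~++~
~~~~~~
~~~~~~
t=17: ~~~~~~
~~~~~~
~~~~~~
~~~++~
~~+~~~
~~+v~~
~~~++~
~~~~~~
~~~~~~
t=18: ~~~~~~
~~~~~~
~~~~~~
~~~++~
~~+~~~
~~+~>~
~~~++~
~~~~~~
~~~~~~
t=19: ~~~~~~
~~~~~~
~~~~~~
~~~++~
~~+~~~
~~+~+~
~~~+v~
~~~~~~
~~~~~~
t=20: ~~~~~~
~~~~~~
~~~~~~
~~~++~
~~+~~~
~~+~+~
~~~+~>
~~~~~~
~~~~~~
t=21: ~~~~~~
~~~~~~
~~~~~~
~~~++~
~~+~~~
~~+~+~
~~~+~+
~~~~~v
~~~~~~
t=22: ~~~~~~
~~~~~~
~~~~~~
~~~++~
~~+~~~
~~+~+~
~~~+~+
~~~~<+
~~~~~~
t=23: ~~~~~~
~~~~~~
~~~~~~
~~~++~
~~+~~~
~~+~+~
~~~+^+
~~~~++
~~~~~~
t=24: ~~~~~~
~~~~~~
~~~~~~
~~~++~
~~+~~~
~~+~+~
~~~++>
~~~~++
~~~~~~
t=25: ~~~~~~
~~~~~~
~~~~~~
~~~++~
~~+~~~
~~+~+^
~~~++~
~~~~++
~~~~~~
t=26: ~~~~~~
~~~~~~
~~~~~~
~~~++~
~~+~~~
>~+~++
~~~++~
~~~~++
~~~~~~
t=27: ~~~~~~
~~~~~~
~~~~~~
~~~++~
~~+~~~
+~+~++
v~~++~
~~~~++
~~~~~~
t=28: ~~~~~~
~~~~~~
~~~~~~
~~~++~
~~+~~~
+~+~++
+~~++<
~~~~++
~~~~~~
t=29: ~~~~~~
~~~~~~
~~~~~~
~~~++~
~~+~~~
+~+~+^
+~~+++
~~~~++
~~~~~~
t=30: ~~~~~~
~~~~~~
~~~~~~
~~~++~
~~+~~~
+~+~<~
+~~+++
~~~~++
~~~~~~
t=31: ~~~~~~
~~~~~~
~~~~~~
~~~++~
~~+~~~
+~+~~~
+~~+v+
~~~~++
~~~~~~

6,4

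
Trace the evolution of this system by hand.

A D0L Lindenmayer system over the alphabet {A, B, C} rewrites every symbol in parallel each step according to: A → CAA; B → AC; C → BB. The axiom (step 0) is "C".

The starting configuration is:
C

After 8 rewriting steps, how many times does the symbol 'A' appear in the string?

440

gen 0: C
gen 1: BB
gen 2: ACAC
gen 3: CAABBCAABB
gen 4: BBCAACAAACACBBCAACAAACAC
gen 5: ACACBBCAACAABBCAACAACAABBCAABBACACBBCAACAABBCAACAACAABBCAABB
gen 6: CAABBCAABBACACBBCAACAABBCAACAAACACBBCAACAABBCAACAABBCAACAA…CAACAABBCAACAAACACBBCAACAABBCAACAABBCAACAAACACBBCAACAAACAC  (len 148)
gen 7: BBCAACAAACACBBCAACAAACACCAABBCAABBACACBBCAACAABBCAACAAACAC…ACBBCAACAABBCAACAACAABBCAABBACACBBCAACAABBCAACAACAABBCAABB  (len 368)
gen 8: ACACBBCAACAABBCAACAACAABBCAABBACACBBCAACAABBCAACAACAABBCAA…CAACAABBCAACAAACACBBCAACAABBCAACAABBCAACAAACACBBCAACAAACAC  (len 912)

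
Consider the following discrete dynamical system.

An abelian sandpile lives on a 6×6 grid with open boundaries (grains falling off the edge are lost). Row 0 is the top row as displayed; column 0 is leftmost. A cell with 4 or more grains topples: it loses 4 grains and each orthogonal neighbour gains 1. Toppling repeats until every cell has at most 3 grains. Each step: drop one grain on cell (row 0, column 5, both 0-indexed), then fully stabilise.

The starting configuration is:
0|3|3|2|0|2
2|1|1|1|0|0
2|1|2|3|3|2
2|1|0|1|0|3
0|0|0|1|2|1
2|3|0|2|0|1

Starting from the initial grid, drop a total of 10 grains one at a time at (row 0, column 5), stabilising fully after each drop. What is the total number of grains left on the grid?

51

gen 0: 0|3|3|2|0|2
2|1|1|1|0|0
2|1|2|3|3|2
2|1|0|1|0|3
0|0|0|1|2|1
2|3|0|2|0|1
gen 1: 0|3|3|2|0|3
2|1|1|1|0|0
2|1|2|3|3|2
2|1|0|1|0|3
0|0|0|1|2|1
2|3|0|2|0|1
gen 2: 0|3|3|2|1|0
2|1|1|1|0|1
2|1|2|3|3|2
2|1|0|1|0|3
0|0|0|1|2|1
2|3|0|2|0|1
gen 3: 0|3|3|2|1|1
2|1|1|1|0|1
2|1|2|3|3|2
2|1|0|1|0|3
0|0|0|1|2|1
2|3|0|2|0|1
gen 4: 0|3|3|2|1|2
2|1|1|1|0|1
2|1|2|3|3|2
2|1|0|1|0|3
0|0|0|1|2|1
2|3|0|2|0|1
gen 5: 0|3|3|2|1|3
2|1|1|1|0|1
2|1|2|3|3|2
2|1|0|1|0|3
0|0|0|1|2|1
2|3|0|2|0|1
gen 6: 0|3|3|2|2|0
2|1|1|1|0|2
2|1|2|3|3|2
2|1|0|1|0|3
0|0|0|1|2|1
2|3|0|2|0|1
gen 7: 0|3|3|2|2|1
2|1|1|1|0|2
2|1|2|3|3|2
2|1|0|1|0|3
0|0|0|1|2|1
2|3|0|2|0|1
gen 8: 0|3|3|2|2|2
2|1|1|1|0|2
2|1|2|3|3|2
2|1|0|1|0|3
0|0|0|1|2|1
2|3|0|2|0|1
gen 9: 0|3|3|2|2|3
2|1|1|1|0|2
2|1|2|3|3|2
2|1|0|1|0|3
0|0|0|1|2|1
2|3|0|2|0|1
gen 10: 0|3|3|2|3|0
2|1|1|1|0|3
2|1|2|3|3|2
2|1|0|1|0|3
0|0|0|1|2|1
2|3|0|2|0|1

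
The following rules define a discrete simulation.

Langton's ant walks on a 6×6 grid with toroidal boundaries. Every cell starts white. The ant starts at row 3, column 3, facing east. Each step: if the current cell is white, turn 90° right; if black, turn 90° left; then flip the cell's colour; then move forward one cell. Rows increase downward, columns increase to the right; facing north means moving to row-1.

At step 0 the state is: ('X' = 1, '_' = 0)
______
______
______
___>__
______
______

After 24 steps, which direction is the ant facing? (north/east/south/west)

west

gen 0: ______
______
______
___>__
______
______
gen 1: ______
______
______
___X__
___v__
______
gen 2: ______
______
______
___X__
__<X__
______
gen 3: ______
______
______
__^X__
__XX__
______
gen 4: ______
______
______
__X>__
__XX__
______
gen 5: ______
______
___^__
__X___
__XX__
______
gen 6: ______
______
___X>_
__X___
__XX__
______
gen 7: ______
______
___XX_
__X_v_
__XX__
______
gen 8: ______
______
___XX_
__X<X_
__XX__
______
gen 9: ______
______
___^X_
__XXX_
__XX__
______
gen 10: ______
______
__<_X_
__XXX_
__XX__
______
gen 11: ______
__^___
__X_X_
__XXX_
__XX__
______
gen 12: ______
__X>__
__X_X_
__XXX_
__XX__
______
gen 13: ______
__XX__
__XvX_
__XXX_
__XX__
______
gen 14: ______
__XX__
__<XX_
__XXX_
__XX__
______
gen 15: ______
__XX__
___XX_
__vXX_
__XX__
______
gen 16: ______
__XX__
___XX_
___>X_
__XX__
______
gen 17: ______
__XX__
___^X_
____X_
__XX__
______
gen 18: ______
__XX__
__<_X_
____X_
__XX__
______
gen 19: ______
__^X__
__X_X_
____X_
__XX__
______
gen 20: ______
_<_X__
__X_X_
____X_
__XX__
______
gen 21: _^____
_X_X__
__X_X_
____X_
__XX__
______
gen 22: _X>___
_X_X__
__X_X_
____X_
__XX__
______
gen 23: _XX___
_XvX__
__X_X_
____X_
__XX__
______
gen 24: _XX___
_<XX__
__X_X_
____X_
__XX__
______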